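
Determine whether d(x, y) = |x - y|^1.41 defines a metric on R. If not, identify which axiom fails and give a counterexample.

No. d(x,y) = |x-y|^1.41 fails the triangle inequality since p = 1.41 > 1. Counterexample: x = -1, y = 11, z = 18. d(x,z) = |-1 - 18|^1.41 = 19^1.41 ≈ 63.5393, but d(x,y) + d(y,z) = 12^1.41 + 7^1.41 ≈ 33.2388 + 15.5449 = 48.7837. Since 63.5393 > 48.7837, the triangle inequality is violated.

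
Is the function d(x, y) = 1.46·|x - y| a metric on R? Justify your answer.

Yes. Since |x - y| is a metric on R and 1.46 > 0, the positive scalar multiple 1.46·|x - y| is also a metric: scaling by a positive constant preserves non-negativity, identity (d=0 ⟺ |x-y|=0 ⟺ x=y), symmetry, and the triangle inequality.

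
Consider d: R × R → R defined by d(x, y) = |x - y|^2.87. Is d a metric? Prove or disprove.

No. d(x,y) = |x-y|^2.87 fails the triangle inequality since p = 2.87 > 1. Counterexample: x = -1, y = 7, z = 10. d(x,z) = |-1 - 10|^2.87 = 11^2.87 ≈ 974.534, but d(x,y) + d(y,z) = 8^2.87 + 3^2.87 ≈ 390.7224 + 23.4066 = 414.129. Since 974.534 > 414.129, the triangle inequality is violated.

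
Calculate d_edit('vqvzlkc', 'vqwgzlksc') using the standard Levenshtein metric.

Let D[i][j] be the edit distance between the first i characters of 'vqvzlkc' and the first j characters of 'vqwgzlksc', with D[i][0] = i, D[0][j] = j, and D[i][j] = D[i-1][j-1] if the characters match, else 1 + min(D[i-1][j], D[i][j-1], D[i-1][j-1]). Filling the table (rows: prefixes of 'vqvzlkc', columns: prefixes of 'vqwgzlksc'):
     ε  v  q  w  g  z  l  k  s  c
  ε  0  1  2  3  4  5  6  7  8  9
  v  1  0  1  2  3  4  5  6  7  8
  q  2  1  0  1  2  3  4  5  6  7
  v  3  2  1  1  2  3  4  5  6  7
  z  4  3  2  2  2  2  3  4  5  6
  l  5  4  3  3  3  3  2  3  4  5
  k  6  5  4  4  4  4  3  2  3  4
  c  7  6  5  5  5  5  4  3  3  3
The bottom-right entry gives D[7][9] = 3, so no sequence of fewer than 3 edits works. Backtracking through the table gives one optimal edit sequence (3 edits):
  vqvzlkc → vqwvzlkc (ins w @3)
  vqwvzlkc → vqwgzlkc (sub v→g @4)
  vqwgzlkc → vqwgzlksc (ins s @8)
Edit distance = 3.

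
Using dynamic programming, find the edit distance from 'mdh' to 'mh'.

Let D[i][j] be the edit distance between the first i characters of 'mdh' and the first j characters of 'mh', with D[i][0] = i, D[0][j] = j, and D[i][j] = D[i-1][j-1] if the characters match, else 1 + min(D[i-1][j], D[i][j-1], D[i-1][j-1]). Filling the table (rows: prefixes of 'mdh', columns: prefixes of 'mh'):
     ε  m  h
  ε  0  1  2
  m  1  0  1
  d  2  1  1
  h  3  2  1
The bottom-right entry gives D[3][2] = 1, so no sequence of fewer than 1 edit works. Backtracking through the table gives one optimal edit sequence (1 edit):
  mdh → mh (del d @2)
Edit distance = 1.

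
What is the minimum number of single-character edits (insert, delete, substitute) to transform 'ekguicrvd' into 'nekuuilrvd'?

Let D[i][j] be the edit distance between the first i characters of 'ekguicrvd' and the first j characters of 'nekuuilrvd', with D[i][0] = i, D[0][j] = j, and D[i][j] = D[i-1][j-1] if the characters match, else 1 + min(D[i-1][j], D[i][j-1], D[i-1][j-1]). Filling the table (rows: prefixes of 'ekguicrvd', columns: prefixes of 'nekuuilrvd'):
     ε  n  e  k  u  u  i  l  r  v  d
  ε  0  1  2  3  4  5  6  7  8  9 10
  e  1  1  1  2  3  4  5  6  7  8  9
  k  2  2  2  1  2  3  4  5  6  7  8
  g  3  3  3  2  2  3  4  5  6  7  8
  u  4  4  4  3  2  2  3  4  5  6  7
  i  5  5  5  4  3  3  2  3  4  5  6
  c  6  6  6  5  4  4  3  3  4  5  6
  r  7  7  7  6  5  5  4  4  3  4  5
  v  8  8  8  7  6  6  5  5  4  3  4
  d  9  9  9  8  7  7  6  6  5  4  3
The bottom-right entry gives D[9][10] = 3, so no sequence of fewer than 3 edits works. Backtracking through the table gives one optimal edit sequence (3 edits):
  ekguicrvd → nekguicrvd (ins n @1)
  nekguicrvd → nekuuicrvd (sub g→u @4)
  nekuuicrvd → nekuuilrvd (sub c→l @7)
Edit distance = 3.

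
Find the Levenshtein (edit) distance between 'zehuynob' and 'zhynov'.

Let D[i][j] be the edit distance between the first i characters of 'zehuynob' and the first j characters of 'zhynov', with D[i][0] = i, D[0][j] = j, and D[i][j] = D[i-1][j-1] if the characters match, else 1 + min(D[i-1][j], D[i][j-1], D[i-1][j-1]). Filling the table (rows: prefixes of 'zehuynob', columns: prefixes of 'zhynov'):
     ε  z  h  y  n  o  v
  ε  0  1  2  3  4  5  6
  z  1  0  1  2  3  4  5
  e  2  1  1  2  3  4  5
  h  3  2  1  2  3  4  5
  u  4  3  2  2  3  4  5
  y  5  4  3  2  3  4  5
  n  6  5  4  3  2  3  4
  o  7  6  5  4  3  2  3
  b  8  7  6  5  4  3  3
The bottom-right entry gives D[8][6] = 3, so no sequence of fewer than 3 edits works. Backtracking through the table gives one optimal edit sequence (3 edits):
  zehuynob → zhuynob (del e @2)
  zhuynob → zhynob (del u @3)
  zhynob → zhynov (sub b→v @6)
Edit distance = 3.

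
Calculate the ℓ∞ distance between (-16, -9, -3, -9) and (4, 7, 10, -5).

max(|x_i - y_i|) = max(|-16 - 4|, |-9 - 7|, |-3 - 10|, |-9 - (-5)|) = max(20, 16, 13, 4) = 20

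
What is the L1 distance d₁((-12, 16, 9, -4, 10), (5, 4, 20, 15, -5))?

Σ|x_i - y_i| = |-12 - 5| + |16 - 4| + |9 - 20| + |-4 - 15| + |10 - (-5)| = 17 + 12 + 11 + 19 + 15 = 74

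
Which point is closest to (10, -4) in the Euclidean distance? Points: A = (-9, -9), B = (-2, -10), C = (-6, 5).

Distances: d(A) ≈ 19.6469, d(B) ≈ 13.4164, d(C) ≈ 18.3576. Nearest: B = (-2, -10) with distance 13.4164.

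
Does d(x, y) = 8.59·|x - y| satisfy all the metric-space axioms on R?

Yes. Since |x - y| is a metric on R and 8.59 > 0, the positive scalar multiple 8.59·|x - y| is also a metric: scaling by a positive constant preserves non-negativity, identity (d=0 ⟺ |x-y|=0 ⟺ x=y), symmetry, and the triangle inequality.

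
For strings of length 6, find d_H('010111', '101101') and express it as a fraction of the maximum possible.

Differing positions: 1, 2, 3, 5. Hamming distance = 4. The maximum possible Hamming distance for length-6 strings is 6, so d_H/6 = 4/6 ≈ 0.6667.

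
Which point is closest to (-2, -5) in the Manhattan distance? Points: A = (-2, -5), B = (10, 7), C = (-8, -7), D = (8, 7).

Distances: d(A) = 0, d(B) = 24, d(C) = 8, d(D) = 22. Nearest: A = (-2, -5) with distance 0.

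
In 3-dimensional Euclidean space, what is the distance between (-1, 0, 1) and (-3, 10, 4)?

√(Σ(x_i - y_i)²) = √((-1 - (-3))² + (0 - 10)² + (1 - 4)²)
= √(2² + (-10)² + (-3)²) = √(4 + 100 + 9) = √113 ≈ 10.6301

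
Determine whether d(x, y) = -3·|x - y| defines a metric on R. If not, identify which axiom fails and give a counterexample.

No. With c = -3 < 0, d fails non-negativity: d(2, 6) = -3·|2 - 6| = -3·4 = -12 < 0.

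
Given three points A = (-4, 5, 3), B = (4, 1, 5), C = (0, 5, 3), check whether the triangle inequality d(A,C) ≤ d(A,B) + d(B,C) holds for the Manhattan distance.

d(A,B) = 8 + 4 + 2 = 14, d(B,C) = 4 + 4 + 2 = 10, d(A,C) = 4 + 0 + 0 = 4.
d(A,C) = 4 ≤ 14 + 10 = 24. Triangle inequality is satisfied.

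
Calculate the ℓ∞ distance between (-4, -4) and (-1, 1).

max(|x_i - y_i|) = max(|-4 - (-1)|, |-4 - 1|) = max(3, 5) = 5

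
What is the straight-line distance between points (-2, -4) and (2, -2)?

√(Σ(x_i - y_i)²) = √((-2 - 2)² + (-4 - (-2))²)
= √((-4)² + (-2)²) = √(16 + 4) = √20 ≈ 4.4721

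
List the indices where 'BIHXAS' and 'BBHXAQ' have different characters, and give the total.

Differing positions: 2, 6. Hamming distance = 2.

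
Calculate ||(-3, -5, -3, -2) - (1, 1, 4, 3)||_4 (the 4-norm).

(Σ|x_i - y_i|^4)^(1/4) = (|-3 - 1|^4 + |-5 - 1|^4 + |-3 - 4|^4 + |-2 - 3|^4)^(1/4)
= (4^4 + 6^4 + 7^4 + 5^4)^(1/4) = (256 + 1296 + 2401 + 625)^(1/4) = (4578)^(1/4) ≈ 8.2256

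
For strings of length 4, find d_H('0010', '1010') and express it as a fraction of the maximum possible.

Differing positions: 1. Hamming distance = 1. The maximum possible Hamming distance for length-4 strings is 4, so d_H/4 = 1/4 = 0.25.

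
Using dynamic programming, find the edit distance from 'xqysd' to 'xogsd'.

Let D[i][j] be the edit distance between the first i characters of 'xqysd' and the first j characters of 'xogsd', with D[i][0] = i, D[0][j] = j, and D[i][j] = D[i-1][j-1] if the characters match, else 1 + min(D[i-1][j], D[i][j-1], D[i-1][j-1]). Filling the table (rows: prefixes of 'xqysd', columns: prefixes of 'xogsd'):
     ε  x  o  g  s  d
  ε  0  1  2  3  4  5
  x  1  0  1  2  3  4
  q  2  1  1  2  3  4
  y  3  2  2  2  3  4
  s  4  3  3  3  2  3
  d  5  4  4  4  3  2
The bottom-right entry gives D[5][5] = 2, so no sequence of fewer than 2 edits works. Backtracking through the table gives one optimal edit sequence (2 edits):
  xqysd → xoysd (sub q→o @2)
  xoysd → xogsd (sub y→g @3)
Edit distance = 2.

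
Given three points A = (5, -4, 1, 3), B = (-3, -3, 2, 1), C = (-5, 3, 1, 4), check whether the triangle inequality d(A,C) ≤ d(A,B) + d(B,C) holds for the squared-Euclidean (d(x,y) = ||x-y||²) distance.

d(A,B) = 8² + 1² + 1² + 2² = 70, d(B,C) = 2² + 6² + 1² + 3² = 50, d(A,C) = 10² + 7² + 0² + 1² = 150.
d(A,C) = 150 > 70 + 50 = 120. Triangle inequality is VIOLATED. (Squared-Euclidean is not a metric — this is a counterexample.)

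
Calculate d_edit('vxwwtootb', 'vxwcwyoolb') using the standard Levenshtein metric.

Let D[i][j] be the edit distance between the first i characters of 'vxwwtootb' and the first j characters of 'vxwcwyoolb', with D[i][0] = i, D[0][j] = j, and D[i][j] = D[i-1][j-1] if the characters match, else 1 + min(D[i-1][j], D[i][j-1], D[i-1][j-1]). Filling the table (rows: prefixes of 'vxwwtootb', columns: prefixes of 'vxwcwyoolb'):
     ε  v  x  w  c  w  y  o  o  l  b
  ε  0  1  2  3  4  5  6  7  8  9 10
  v  1  0  1  2  3  4  5  6  7  8  9
  x  2  1  0  1  2  3  4  5  6  7  8
  w  3  2  1  0  1  2  3  4  5  6  7
  w  4  3  2  1  1  1  2  3  4  5  6
  t  5  4  3  2  2  2  2  3  4  5  6
  o  6  5  4  3  3  3  3  2  3  4  5
  o  7  6  5  4  4  4  4  3  2  3  4
  t  8  7  6  5  5  5  5  4  3  3  4
  b  9  8  7  6  6  6  6  5  4  4  3
The bottom-right entry gives D[9][10] = 3, so no sequence of fewer than 3 edits works. Backtracking through the table gives one optimal edit sequence (3 edits):
  vxwwtootb → vxwcwtootb (ins c @4)
  vxwcwtootb → vxwcwyootb (sub t→y @6)
  vxwcwyootb → vxwcwyoolb (sub t→l @9)
Edit distance = 3.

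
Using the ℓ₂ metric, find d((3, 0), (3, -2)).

√(Σ(x_i - y_i)²) = √((3 - 3)² + (0 - (-2))²)
= √(0² + 2²) = √(0 + 4) = √4 = 2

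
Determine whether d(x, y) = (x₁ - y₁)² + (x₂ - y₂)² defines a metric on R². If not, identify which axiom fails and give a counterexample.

No. The squared Euclidean distance fails the triangle inequality. Counterexample: x = (0, 0), y = (5, 2), z = (10, 4). d(x,z) = 10² + 4² = 116, but d(x,y) + d(y,z) = (5² + 2²) + (5² + 2²) = 29 + 29 = 58. Since 116 > 58, the triangle inequality is violated. (Note: √d, the ordinary Euclidean distance, IS a metric.)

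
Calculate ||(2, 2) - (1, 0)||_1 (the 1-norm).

Σ|x_i - y_i| = |2 - 1| + |2 - 0| = 1 + 2 = 3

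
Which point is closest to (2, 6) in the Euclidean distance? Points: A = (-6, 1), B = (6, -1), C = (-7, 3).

Distances: d(A) ≈ 9.434, d(B) ≈ 8.0623, d(C) ≈ 9.4868. Nearest: B = (6, -1) with distance 8.0623.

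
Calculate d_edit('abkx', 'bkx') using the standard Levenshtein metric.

Let D[i][j] be the edit distance between the first i characters of 'abkx' and the first j characters of 'bkx', with D[i][0] = i, D[0][j] = j, and D[i][j] = D[i-1][j-1] if the characters match, else 1 + min(D[i-1][j], D[i][j-1], D[i-1][j-1]). Filling the table (rows: prefixes of 'abkx', columns: prefixes of 'bkx'):
     ε  b  k  x
  ε  0  1  2  3
  a  1  1  2  3
  b  2  1  2  3
  k  3  2  1  2
  x  4  3  2  1
The bottom-right entry gives D[4][3] = 1, so no sequence of fewer than 1 edit works. Backtracking through the table gives one optimal edit sequence (1 edit):
  abkx → bkx (del a @1)
Edit distance = 1.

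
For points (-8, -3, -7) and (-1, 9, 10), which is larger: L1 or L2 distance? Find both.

L1 = |-8 - (-1)| + |-3 - 9| + |-7 - 10| = 7 + 12 + 17 = 36
L2 = √(7² + 12² + 17²) = √482 ≈ 21.9545
L1 ≥ L2 always (equality iff movement is along one axis); L1 > L2 here.
Ratio L1/L2 = 36/√482 ≈ 1.6398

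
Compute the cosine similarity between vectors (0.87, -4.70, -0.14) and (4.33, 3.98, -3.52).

With u = (0.87, -4.70, -0.14), v = (4.33, 3.98, -3.52):
u·v = 0.87·4.33 + (-4.7)·3.98 + (-0.14)·(-3.52) = 3.7671 + (-18.706) + 0.4928 = -14.4461.
|u| = √(0.87² + (-4.7)² + (-0.14)²) = √(0.7569 + 22.09 + 0.0196) = √22.8665, |v| = √(4.33² + 3.98² + (-3.52)²) = √(18.7489 + 15.8404 + 12.3904) = √46.9797.
cos θ = (u·v)/(|u||v|) = -14.4461/(√22.8665·√46.9797) ≈ -0.4408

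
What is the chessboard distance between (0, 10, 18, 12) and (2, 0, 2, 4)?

max(|x_i - y_i|) = max(|0 - 2|, |10 - 0|, |18 - 2|, |12 - 4|) = max(2, 10, 16, 8) = 16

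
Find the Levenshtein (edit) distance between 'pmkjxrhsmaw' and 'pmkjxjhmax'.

Let D[i][j] be the edit distance between the first i characters of 'pmkjxrhsmaw' and the first j characters of 'pmkjxjhmax', with D[i][0] = i, D[0][j] = j, and D[i][j] = D[i-1][j-1] if the characters match, else 1 + min(D[i-1][j], D[i][j-1], D[i-1][j-1]). Filling the table (rows: prefixes of 'pmkjxrhsmaw', columns: prefixes of 'pmkjxjhmax'):
     ε  p  m  k  j  x  j  h  m  a  x
  ε  0  1  2  3  4  5  6  7  8  9 10
  p  1  0  1  2  3  4  5  6  7  8  9
  m  2  1  0  1  2  3  4  5  6  7  8
  k  3  2  1  0  1  2  3  4  5  6  7
  j  4  3  2  1  0  1  2  3  4  5  6
  x  5  4  3  2  1  0  1  2  3  4  5
  r  6  5  4  3  2  1  1  2  3  4  5
  h  7  6  5  4  3  2  2  1  2  3  4
  s  8  7  6  5  4  3  3  2  2  3  4
  m  9  8  7  6  5  4  4  3  2  3  4
  a 10  9  8  7  6  5  5  4  3  2  3
  w 11 10  9  8  7  6  6  5  4  3  3
The bottom-right entry gives D[11][10] = 3, so no sequence of fewer than 3 edits works. Backtracking through the table gives one optimal edit sequence (3 edits):
  pmkjxrhsmaw → pmkjxjhsmaw (sub r→j @6)
  pmkjxjhsmaw → pmkjxjhmaw (del s @8)
  pmkjxjhmaw → pmkjxjhmax (sub w→x @10)
Edit distance = 3.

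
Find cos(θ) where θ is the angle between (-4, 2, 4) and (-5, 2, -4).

With u = (-4, 2, 4), v = (-5, 2, -4):
u·v = (-4)·(-5) + 2·2 + 4·(-4) = 20 + 4 + (-16) = 8.
|u| = √((-4)² + 2² + 4²) = √36, |v| = √((-5)² + 2² + (-4)²) = √45, so |u||v| = √(36·45) = √1620.
cos θ = (u·v)/(|u||v|) = 8/√1620 ≈ 0.1988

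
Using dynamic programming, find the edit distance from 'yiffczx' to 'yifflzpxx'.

Let D[i][j] be the edit distance between the first i characters of 'yiffczx' and the first j characters of 'yifflzpxx', with D[i][0] = i, D[0][j] = j, and D[i][j] = D[i-1][j-1] if the characters match, else 1 + min(D[i-1][j], D[i][j-1], D[i-1][j-1]). Filling the table (rows: prefixes of 'yiffczx', columns: prefixes of 'yifflzpxx'):
     ε  y  i  f  f  l  z  p  x  x
  ε  0  1  2  3  4  5  6  7  8  9
  y  1  0  1  2  3  4  5  6  7  8
  i  2  1  0  1  2  3  4  5  6  7
  f  3  2  1  0  1  2  3  4  5  6
  f  4  3  2  1  0  1  2  3  4  5
  c  5  4  3  2  1  1  2  3  4  5
  z  6  5  4  3  2  2  1  2  3  4
  x  7  6  5  4  3  3  2  2  2  3
The bottom-right entry gives D[7][9] = 3, so no sequence of fewer than 3 edits works. Backtracking through the table gives one optimal edit sequence (3 edits):
  yiffczx → yifflzx (sub c→l @5)
  yifflzx → yifflzpx (ins p @7)
  yifflzpx → yifflzpxx (ins x @8)
Edit distance = 3.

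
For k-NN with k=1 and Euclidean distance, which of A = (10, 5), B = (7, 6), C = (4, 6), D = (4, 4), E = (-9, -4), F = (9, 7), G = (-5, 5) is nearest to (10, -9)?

Distances: d(A) = 14, d(B) ≈ 15.2971, d(C) ≈ 16.1555, d(D) ≈ 14.3178, d(E) ≈ 19.6469, d(F) ≈ 16.0312, d(G) ≈ 20.5183. Nearest: A = (10, 5) with distance 14.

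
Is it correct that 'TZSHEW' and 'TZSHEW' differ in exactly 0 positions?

Differing positions: none. Hamming distance = 0, so the claim is true.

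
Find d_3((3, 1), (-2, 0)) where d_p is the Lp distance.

(Σ|x_i - y_i|^3)^(1/3) = (|3 - (-2)|^3 + |1 - 0|^3)^(1/3)
= (5^3 + 1^3)^(1/3) = (125 + 1)^(1/3) = (126)^(1/3) ≈ 5.0133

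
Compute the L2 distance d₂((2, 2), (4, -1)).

√(Σ(x_i - y_i)²) = √((2 - 4)² + (2 - (-1))²)
= √((-2)² + 3²) = √(4 + 9) = √13 ≈ 3.6056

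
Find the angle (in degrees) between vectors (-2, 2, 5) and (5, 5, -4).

With u = (-2, 2, 5), v = (5, 5, -4):
u·v = (-2)·5 + 2·5 + 5·(-4) = (-10) + 10 + (-20) = -20.
|u| = √((-2)² + 2² + 5²) = √33, |v| = √(5² + 5² + (-4)²) = √66, so |u||v| = √(33·66) = √2178.
cos θ = (u·v)/(|u||v|) = -20/√2178 ≈ -0.42855
θ = arccos(-0.42855) ≈ 115.38°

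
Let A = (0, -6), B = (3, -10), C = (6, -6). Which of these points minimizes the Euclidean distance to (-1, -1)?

Distances: d(A) ≈ 5.099, d(B) ≈ 9.8489, d(C) ≈ 8.6023. Nearest: A = (0, -6) with distance 5.099.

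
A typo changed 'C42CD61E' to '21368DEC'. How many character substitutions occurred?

Differing positions: 1, 2, 3, 4, 5, 6, 7, 8. Hamming distance = 8.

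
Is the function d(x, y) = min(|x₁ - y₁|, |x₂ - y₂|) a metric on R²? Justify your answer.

No. d fails identity of indiscernibles: take x = (2, 0) and y = (2, 3). Then d(x,y) = min(|2 - 2|, |0 - 3|) = min(0, 3) = 0, yet x ≠ y.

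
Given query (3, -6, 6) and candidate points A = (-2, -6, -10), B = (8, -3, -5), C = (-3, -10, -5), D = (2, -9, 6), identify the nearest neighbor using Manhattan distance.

Distances: d(A) = 21, d(B) = 19, d(C) = 21, d(D) = 4. Nearest: D = (2, -9, 6) with distance 4.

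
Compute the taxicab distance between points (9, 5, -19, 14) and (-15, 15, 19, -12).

Σ|x_i - y_i| = |9 - (-15)| + |5 - 15| + |-19 - 19| + |14 - (-12)| = 24 + 10 + 38 + 26 = 98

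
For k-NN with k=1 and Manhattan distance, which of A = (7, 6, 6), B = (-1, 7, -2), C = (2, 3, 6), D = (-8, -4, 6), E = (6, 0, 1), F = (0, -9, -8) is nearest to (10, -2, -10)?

Distances: d(A) = 27, d(B) = 28, d(C) = 29, d(D) = 36, d(E) = 17, d(F) = 19. Nearest: E = (6, 0, 1) with distance 17.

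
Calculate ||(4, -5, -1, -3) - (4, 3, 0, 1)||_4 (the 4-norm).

(Σ|x_i - y_i|^4)^(1/4) = (|4 - 4|^4 + |-5 - 3|^4 + |-1 - 0|^4 + |-3 - 1|^4)^(1/4)
= (0^4 + 8^4 + 1^4 + 4^4)^(1/4) = (0 + 4096 + 1 + 256)^(1/4) = (4353)^(1/4) ≈ 8.1226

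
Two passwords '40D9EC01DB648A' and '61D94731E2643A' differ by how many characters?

Differing positions: 1, 2, 5, 6, 7, 9, 10, 13. Hamming distance = 8.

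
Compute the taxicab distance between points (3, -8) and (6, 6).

Σ|x_i - y_i| = |3 - 6| + |-8 - 6| = 3 + 14 = 17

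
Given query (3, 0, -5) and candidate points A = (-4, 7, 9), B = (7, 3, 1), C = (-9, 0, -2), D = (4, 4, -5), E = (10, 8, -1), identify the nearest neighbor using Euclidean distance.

Distances: d(A) ≈ 17.1464, d(B) ≈ 7.8102, d(C) ≈ 12.3693, d(D) ≈ 4.1231, d(E) ≈ 11.3578. Nearest: D = (4, 4, -5) with distance 4.1231.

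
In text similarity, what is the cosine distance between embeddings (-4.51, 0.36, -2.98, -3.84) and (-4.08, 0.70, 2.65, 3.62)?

With u = (-4.51, 0.36, -2.98, -3.84), v = (-4.08, 0.70, 2.65, 3.62):
u·v = (-4.51)·(-4.08) + 0.36·0.7 + (-2.98)·2.65 + (-3.84)·3.62 = 18.4008 + 0.252 + (-7.897) + (-13.9008) = -3.145.
|u| = √((-4.51)² + 0.36² + (-2.98)² + (-3.84)²) = √(20.3401 + 0.1296 + 8.8804 + 14.7456) = √44.0957, |v| = √((-4.08)² + 0.7² + 2.65² + 3.62²) = √(16.6464 + 0.49 + 7.0225 + 13.1044) = √37.2633.
cos θ = (u·v)/(|u||v|) = -3.145/(√44.0957·√37.2633) ≈ -0.0776
Cosine distance = 1 - cos θ ≈ 1 - (-0.0776) = 1.0776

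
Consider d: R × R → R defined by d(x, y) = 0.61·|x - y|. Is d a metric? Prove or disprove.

Yes. Since |x - y| is a metric on R and 0.61 > 0, the positive scalar multiple 0.61·|x - y| is also a metric: scaling by a positive constant preserves non-negativity, identity (d=0 ⟺ |x-y|=0 ⟺ x=y), symmetry, and the triangle inequality.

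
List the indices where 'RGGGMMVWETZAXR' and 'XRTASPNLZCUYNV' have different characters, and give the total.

Differing positions: 1, 2, 3, 4, 5, 6, 7, 8, 9, 10, 11, 12, 13, 14. Hamming distance = 14.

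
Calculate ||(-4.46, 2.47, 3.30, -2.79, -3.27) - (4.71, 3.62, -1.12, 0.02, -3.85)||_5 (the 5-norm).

(Σ|x_i - y_i|^5)^(1/5) = (|-4.46 - 4.71|^5 + |2.47 - 3.62|^5 + |3.3 - (-1.12)|^5 + |-2.79 - 0.02|^5 + |-3.27 - (-3.85)|^5)^(1/5)
= (9.17^5 + 1.15^5 + 4.42^5 + 2.81^5 + 0.58^5)^(1/5) ≈ (64840.5483 + 2.0114 + 1686.9855 + 175.199 + 0.0656)^(1/5) = (66704.8098)^(1/5) ≈ 9.2221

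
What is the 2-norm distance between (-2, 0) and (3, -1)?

(Σ|x_i - y_i|^2)^(1/2) = (|-2 - 3|^2 + |0 - (-1)|^2)^(1/2)
= (5^2 + 1^2)^(1/2) = (25 + 1)^(1/2) = (26)^(1/2) ≈ 5.099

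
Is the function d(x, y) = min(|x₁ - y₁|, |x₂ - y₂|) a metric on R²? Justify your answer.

No. d fails identity of indiscernibles: take x = (5, 0) and y = (5, 1). Then d(x,y) = min(|5 - 5|, |0 - 1|) = min(0, 1) = 0, yet x ≠ y.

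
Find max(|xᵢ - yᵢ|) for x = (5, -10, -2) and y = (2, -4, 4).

max(|x_i - y_i|) = max(|5 - 2|, |-10 - (-4)|, |-2 - 4|) = max(3, 6, 6) = 6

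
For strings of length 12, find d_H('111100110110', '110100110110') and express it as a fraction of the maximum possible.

Differing positions: 3. Hamming distance = 1. The maximum possible Hamming distance for length-12 strings is 12, so d_H/12 = 1/12 ≈ 0.0833.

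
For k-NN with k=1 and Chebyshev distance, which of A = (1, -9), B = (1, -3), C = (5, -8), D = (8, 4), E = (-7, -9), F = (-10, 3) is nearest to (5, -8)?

Distances: d(A) = 4, d(B) = 5, d(C) = 0, d(D) = 12, d(E) = 12, d(F) = 15. Nearest: C = (5, -8) with distance 0.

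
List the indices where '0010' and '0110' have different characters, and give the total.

Differing positions: 2. Hamming distance = 1.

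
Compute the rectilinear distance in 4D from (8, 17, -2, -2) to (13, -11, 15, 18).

Σ|x_i - y_i| = |8 - 13| + |17 - (-11)| + |-2 - 15| + |-2 - 18| = 5 + 28 + 17 + 20 = 70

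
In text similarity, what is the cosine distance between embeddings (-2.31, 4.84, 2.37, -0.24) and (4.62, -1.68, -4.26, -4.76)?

With u = (-2.31, 4.84, 2.37, -0.24), v = (4.62, -1.68, -4.26, -4.76):
u·v = (-2.31)·4.62 + 4.84·(-1.68) + 2.37·(-4.26) + (-0.24)·(-4.76) = (-10.6722) + (-8.1312) + (-10.0962) + 1.1424 = -27.7572.
|u| = √((-2.31)² + 4.84² + 2.37² + (-0.24)²) = √(5.3361 + 23.4256 + 5.6169 + 0.0576) = √34.4362, |v| = √(4.62² + (-1.68)² + (-4.26)² + (-4.76)²) = √(21.3444 + 2.8224 + 18.1476 + 22.6576) = √64.972.
cos θ = (u·v)/(|u||v|) = -27.7572/(√34.4362·√64.972) ≈ -0.5868
Cosine distance = 1 - cos θ ≈ 1 - (-0.5868) = 1.5868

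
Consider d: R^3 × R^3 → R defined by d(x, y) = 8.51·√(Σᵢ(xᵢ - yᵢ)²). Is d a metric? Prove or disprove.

Yes. The L2 (Euclidean) norm induces a metric on R^3, and multiplying a metric by a positive constant 8.51 > 0 preserves all four axioms: non-negativity (8.51·||x-y|| ≥ 0), identity (8.51·||x-y|| = 0 ⟺ ||x-y|| = 0 ⟺ x = y), symmetry (||x-y|| = ||y-x||), and the triangle inequality (8.51·||x-z|| ≤ 8.51·||x-y|| + 8.51·||y-z||). So d is a metric.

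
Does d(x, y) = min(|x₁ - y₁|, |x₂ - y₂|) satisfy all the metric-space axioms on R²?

No. d fails identity of indiscernibles: take x = (-3, 0) and y = (-3, 4). Then d(x,y) = min(|-3 - (-3)|, |0 - 4|) = min(0, 4) = 0, yet x ≠ y.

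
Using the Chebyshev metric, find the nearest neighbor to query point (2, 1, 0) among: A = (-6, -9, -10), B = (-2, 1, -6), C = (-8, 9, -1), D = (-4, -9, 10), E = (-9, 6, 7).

Distances: d(A) = 10, d(B) = 6, d(C) = 10, d(D) = 10, d(E) = 11. Nearest: B = (-2, 1, -6) with distance 6.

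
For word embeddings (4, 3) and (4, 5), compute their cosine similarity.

With u = (4, 3), v = (4, 5):
u·v = 4·4 + 3·5 = 16 + 15 = 31.
|u| = √(4² + 3²) = √25, |v| = √(4² + 5²) = √41, so |u||v| = √(25·41) = √1025.
cos θ = (u·v)/(|u||v|) = 31/√1025 ≈ 0.9683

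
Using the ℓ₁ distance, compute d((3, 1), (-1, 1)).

Σ|x_i - y_i| = |3 - (-1)| + |1 - 1| = 4 + 0 = 4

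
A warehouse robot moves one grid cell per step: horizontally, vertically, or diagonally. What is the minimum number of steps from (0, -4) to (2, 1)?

max(|x_i - y_i|) = max(|0 - 2|, |-4 - 1|) = max(2, 5) = 5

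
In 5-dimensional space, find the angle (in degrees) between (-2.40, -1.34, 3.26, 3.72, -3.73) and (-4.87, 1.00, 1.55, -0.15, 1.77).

With u = (-2.40, -1.34, 3.26, 3.72, -3.73), v = (-4.87, 1.00, 1.55, -0.15, 1.77):
u·v = (-2.4)·(-4.87) + (-1.34)·1 + 3.26·1.55 + 3.72·(-0.15) + (-3.73)·1.77 = 11.688 + (-1.34) + 5.053 + (-0.558) + (-6.6021) = 8.2409.
|u| = √((-2.4)² + (-1.34)² + 3.26² + 3.72² + (-3.73)²) = √(5.76 + 1.7956 + 10.6276 + 13.8384 + 13.9129) = √45.9345, |v| = √((-4.87)² + 1² + 1.55² + (-0.15)² + 1.77²) = √(23.7169 + 1 + 2.4025 + 0.0225 + 3.1329) = √30.2748.
cos θ = (u·v)/(|u||v|) = 8.2409/(√45.9345·√30.2748) ≈ 0.220986
θ = arccos(0.220986) ≈ 77.23°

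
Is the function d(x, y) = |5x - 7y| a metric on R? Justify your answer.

No. d fails symmetry: d(4, 3) = |5·4 - 7·3| = |-1| = 1, but d(3, 4) = |5·3 - 7·4| = |-13| = 13. Since 1 ≠ 13, d(x,y) ≠ d(y,x) in general.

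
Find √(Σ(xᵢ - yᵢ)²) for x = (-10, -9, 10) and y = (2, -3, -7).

√(Σ(x_i - y_i)²) = √((-10 - 2)² + (-9 - (-3))² + (10 - (-7))²)
= √((-12)² + (-6)² + 17²) = √(144 + 36 + 289) = √469 ≈ 21.6564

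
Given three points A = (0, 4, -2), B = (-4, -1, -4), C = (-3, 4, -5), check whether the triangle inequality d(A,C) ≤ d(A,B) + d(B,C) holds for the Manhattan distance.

d(A,B) = 4 + 5 + 2 = 11, d(B,C) = 1 + 5 + 1 = 7, d(A,C) = 3 + 0 + 3 = 6.
d(A,C) = 6 ≤ 11 + 7 = 18. Triangle inequality is satisfied.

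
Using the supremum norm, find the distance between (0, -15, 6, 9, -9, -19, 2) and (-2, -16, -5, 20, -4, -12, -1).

max(|x_i - y_i|) = max(|0 - (-2)|, |-15 - (-16)|, |6 - (-5)|, |9 - 20|, |-9 - (-4)|, |-19 - (-12)|, |2 - (-1)|) = max(2, 1, 11, 11, 5, 7, 3) = 11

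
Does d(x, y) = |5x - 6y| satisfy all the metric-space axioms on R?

No. d fails symmetry: d(2, 3) = |5·2 - 6·3| = |-8| = 8, but d(3, 2) = |5·3 - 6·2| = |3| = 3. Since 8 ≠ 3, d(x,y) ≠ d(y,x) in general.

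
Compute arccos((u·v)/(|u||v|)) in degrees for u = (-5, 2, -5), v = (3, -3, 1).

With u = (-5, 2, -5), v = (3, -3, 1):
u·v = (-5)·3 + 2·(-3) + (-5)·1 = (-15) + (-6) + (-5) = -26.
|u| = √((-5)² + 2² + (-5)²) = √54, |v| = √(3² + (-3)² + 1²) = √19, so |u||v| = √(54·19) = √1026.
cos θ = (u·v)/(|u||v|) = -26/√1026 ≈ -0.811708
θ = arccos(-0.811708) ≈ 144.26°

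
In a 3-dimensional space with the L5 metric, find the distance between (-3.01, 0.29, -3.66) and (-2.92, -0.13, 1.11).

(Σ|x_i - y_i|^5)^(1/5) = (|-3.01 - (-2.92)|^5 + |0.29 - (-0.13)|^5 + |-3.66 - 1.11|^5)^(1/5)
= (0.09^5 + 0.42^5 + 4.77^5)^(1/5) ≈ (0 + 0.0131 + 2469.4026)^(1/5) = (2469.4157)^(1/5) ≈ 4.77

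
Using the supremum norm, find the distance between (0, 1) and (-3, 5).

max(|x_i - y_i|) = max(|0 - (-3)|, |1 - 5|) = max(3, 4) = 4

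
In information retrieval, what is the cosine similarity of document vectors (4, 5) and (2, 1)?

With u = (4, 5), v = (2, 1):
u·v = 4·2 + 5·1 = 8 + 5 = 13.
|u| = √(4² + 5²) = √41, |v| = √(2² + 1²) = √5, so |u||v| = √(41·5) = √205.
cos θ = (u·v)/(|u||v|) = 13/√205 ≈ 0.908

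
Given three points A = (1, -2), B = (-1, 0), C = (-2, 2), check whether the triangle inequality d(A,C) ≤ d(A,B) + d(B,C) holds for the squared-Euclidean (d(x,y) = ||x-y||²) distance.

d(A,B) = 2² + 2² = 8, d(B,C) = 1² + 2² = 5, d(A,C) = 3² + 4² = 25.
d(A,C) = 25 > 8 + 5 = 13. Triangle inequality is VIOLATED. (Squared-Euclidean is not a metric — this is a counterexample.)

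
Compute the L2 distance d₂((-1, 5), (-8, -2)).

√(Σ(x_i - y_i)²) = √((-1 - (-8))² + (5 - (-2))²)
= √(7² + 7²) = √(49 + 49) = √98 ≈ 9.8995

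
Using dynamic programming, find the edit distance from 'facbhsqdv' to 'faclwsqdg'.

Let D[i][j] be the edit distance between the first i characters of 'facbhsqdv' and the first j characters of 'faclwsqdg', with D[i][0] = i, D[0][j] = j, and D[i][j] = D[i-1][j-1] if the characters match, else 1 + min(D[i-1][j], D[i][j-1], D[i-1][j-1]). Filling the table (rows: prefixes of 'facbhsqdv', columns: prefixes of 'faclwsqdg'):
     ε  f  a  c  l  w  s  q  d  g
  ε  0  1  2  3  4  5  6  7  8  9
  f  1  0  1  2  3  4  5  6  7  8
  a  2  1  0  1  2  3  4  5  6  7
  c  3  2  1  0  1  2  3  4  5  6
  b  4  3  2  1  1  2  3  4  5  6
  h  5  4  3  2  2  2  3  4  5  6
  s  6  5  4  3  3  3  2  3  4  5
  q  7  6  5  4  4  4  3  2  3  4
  d  8  7  6  5  5  5  4  3  2  3
  v  9  8  7  6  6  6  5  4  3  3
The bottom-right entry gives D[9][9] = 3, so no sequence of fewer than 3 edits works. Backtracking through the table gives one optimal edit sequence (3 edits):
  facbhsqdv → faclhsqdv (sub b→l @4)
  faclhsqdv → faclwsqdv (sub h→w @5)
  faclwsqdv → faclwsqdg (sub v→g @9)
Edit distance = 3.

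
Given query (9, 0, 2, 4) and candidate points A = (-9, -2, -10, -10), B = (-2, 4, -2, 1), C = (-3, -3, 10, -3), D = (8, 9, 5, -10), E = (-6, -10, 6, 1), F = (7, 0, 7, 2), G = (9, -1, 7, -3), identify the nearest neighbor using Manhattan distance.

Distances: d(A) = 46, d(B) = 22, d(C) = 30, d(D) = 27, d(E) = 32, d(F) = 9, d(G) = 13. Nearest: F = (7, 0, 7, 2) with distance 9.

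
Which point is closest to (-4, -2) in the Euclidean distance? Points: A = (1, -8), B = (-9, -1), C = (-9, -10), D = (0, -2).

Distances: d(A) ≈ 7.8102, d(B) ≈ 5.099, d(C) ≈ 9.434, d(D) = 4. Nearest: D = (0, -2) with distance 4.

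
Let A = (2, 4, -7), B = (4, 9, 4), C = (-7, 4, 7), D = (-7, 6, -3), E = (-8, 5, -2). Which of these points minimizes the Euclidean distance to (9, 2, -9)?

Distances: d(A) ≈ 7.5498, d(B) ≈ 15.5885, d(C) ≈ 22.7156, d(D) ≈ 17.5499, d(E) ≈ 18.6279. Nearest: A = (2, 4, -7) with distance 7.5498.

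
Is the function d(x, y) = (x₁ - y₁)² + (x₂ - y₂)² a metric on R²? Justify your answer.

No. The squared Euclidean distance fails the triangle inequality. Counterexample: x = (0, 0), y = (5, 3), z = (10, 6). d(x,z) = 10² + 6² = 136, but d(x,y) + d(y,z) = (5² + 3²) + (5² + 3²) = 34 + 34 = 68. Since 136 > 68, the triangle inequality is violated. (Note: √d, the ordinary Euclidean distance, IS a metric.)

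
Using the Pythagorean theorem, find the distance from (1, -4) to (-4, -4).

√(Σ(x_i - y_i)²) = √((1 - (-4))² + (-4 - (-4))²)
= √(5² + 0²) = √(25 + 0) = √25 = 5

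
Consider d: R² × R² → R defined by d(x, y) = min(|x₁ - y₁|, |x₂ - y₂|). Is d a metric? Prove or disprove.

No. d fails identity of indiscernibles: take x = (4, 0) and y = (4, 4). Then d(x,y) = min(|4 - 4|, |0 - 4|) = min(0, 4) = 0, yet x ≠ y.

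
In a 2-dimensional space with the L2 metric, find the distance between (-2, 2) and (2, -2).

(Σ|x_i - y_i|^2)^(1/2) = (|-2 - 2|^2 + |2 - (-2)|^2)^(1/2)
= (4^2 + 4^2)^(1/2) = (16 + 16)^(1/2) = (32)^(1/2) ≈ 5.6569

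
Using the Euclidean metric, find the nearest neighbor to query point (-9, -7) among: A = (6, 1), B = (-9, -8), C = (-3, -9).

Distances: d(A) = 17, d(B) = 1, d(C) ≈ 6.3246. Nearest: B = (-9, -8) with distance 1.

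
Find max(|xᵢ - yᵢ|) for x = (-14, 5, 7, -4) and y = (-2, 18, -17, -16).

max(|x_i - y_i|) = max(|-14 - (-2)|, |5 - 18|, |7 - (-17)|, |-4 - (-16)|) = max(12, 13, 24, 12) = 24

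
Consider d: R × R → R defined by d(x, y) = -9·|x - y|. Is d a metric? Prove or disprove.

No. With c = -9 < 0, d fails non-negativity: d(8, 16) = -9·|8 - 16| = -9·8 = -72 < 0.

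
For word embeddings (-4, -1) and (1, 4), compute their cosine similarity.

With u = (-4, -1), v = (1, 4):
u·v = (-4)·1 + (-1)·4 = (-4) + (-4) = -8.
|u| = √((-4)² + (-1)²) = √17, |v| = √(1² + 4²) = √17, so |u||v| = √(17·17) = √289 = 17.
cos θ = (u·v)/(|u||v|) = -8/17 ≈ -0.4706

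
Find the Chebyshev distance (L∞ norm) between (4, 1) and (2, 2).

max(|x_i - y_i|) = max(|4 - 2|, |1 - 2|) = max(2, 1) = 2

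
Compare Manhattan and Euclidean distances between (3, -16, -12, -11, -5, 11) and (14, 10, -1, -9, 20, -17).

L1 = |3 - 14| + |-16 - 10| + |-12 - (-1)| + |-11 - (-9)| + |-5 - 20| + |11 - (-17)| = 11 + 26 + 11 + 2 + 25 + 28 = 103
L2 = √(11² + 26² + 11² + 2² + 25² + 28²) = √2331 ≈ 48.2804
L1 ≥ L2 always (equality iff movement is along one axis); L1 > L2 here.
Ratio L1/L2 = 103/√2331 ≈ 2.1334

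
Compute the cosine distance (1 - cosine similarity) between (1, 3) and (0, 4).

With u = (1, 3), v = (0, 4):
u·v = 1·0 + 3·4 = 0 + 12 = 12.
|u| = √(1² + 3²) = √10, |v| = √(0² + 4²) = √16, so |u||v| = √(10·16) = √160.
cos θ = (u·v)/(|u||v|) = 12/√160 ≈ 0.9487
Cosine distance = 1 - cos θ ≈ 1 - 0.9487 = 0.0513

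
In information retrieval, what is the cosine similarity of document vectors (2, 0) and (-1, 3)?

With u = (2, 0), v = (-1, 3):
u·v = 2·(-1) + 0·3 = (-2) + 0 = -2.
|u| = √(2² + 0²) = √4, |v| = √((-1)² + 3²) = √10, so |u||v| = √(4·10) = √40.
cos θ = (u·v)/(|u||v|) = -2/√40 ≈ -0.3162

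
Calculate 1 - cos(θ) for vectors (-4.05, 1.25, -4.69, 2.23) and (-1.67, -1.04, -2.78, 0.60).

With u = (-4.05, 1.25, -4.69, 2.23), v = (-1.67, -1.04, -2.78, 0.60):
u·v = (-4.05)·(-1.67) + 1.25·(-1.04) + (-4.69)·(-2.78) + 2.23·0.6 = 6.7635 + (-1.3) + 13.0382 + 1.338 = 19.8397.
|u| = √((-4.05)² + 1.25² + (-4.69)² + 2.23²) = √(16.4025 + 1.5625 + 21.9961 + 4.9729) = √44.934, |v| = √((-1.67)² + (-1.04)² + (-2.78)² + 0.6²) = √(2.7889 + 1.0816 + 7.7284 + 0.36) = √11.9589.
cos θ = (u·v)/(|u||v|) = 19.8397/(√44.934·√11.9589) ≈ 0.8559
Cosine distance = 1 - cos θ ≈ 1 - 0.8559 = 0.1441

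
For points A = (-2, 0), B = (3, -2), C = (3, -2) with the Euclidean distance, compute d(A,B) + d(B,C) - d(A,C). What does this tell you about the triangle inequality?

d(A,B) = √(5² + 2²) = √29 ≈ 5.3852, d(B,C) = √(0² + 0²) = √0 = 0, d(A,C) = √(5² + 2²) = √29 ≈ 5.3852.
d(A,B) + d(B,C) - d(A,C) = 5.3852 + 0 - 5.3852 = 5.3852 - 5.3852 = 0. This is ≥ 0, so the triangle inequality holds for these points.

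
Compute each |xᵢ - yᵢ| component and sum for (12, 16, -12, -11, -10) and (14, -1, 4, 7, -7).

Σ|x_i - y_i| = |12 - 14| + |16 - (-1)| + |-12 - 4| + |-11 - 7| + |-10 - (-7)| = 2 + 17 + 16 + 18 + 3 = 56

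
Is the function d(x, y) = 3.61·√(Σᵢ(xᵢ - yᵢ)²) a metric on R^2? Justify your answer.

Yes. The L2 (Euclidean) norm induces a metric on R^2, and multiplying a metric by a positive constant 3.61 > 0 preserves all four axioms: non-negativity (3.61·||x-y|| ≥ 0), identity (3.61·||x-y|| = 0 ⟺ ||x-y|| = 0 ⟺ x = y), symmetry (||x-y|| = ||y-x||), and the triangle inequality (3.61·||x-z|| ≤ 3.61·||x-y|| + 3.61·||y-z||). So d is a metric.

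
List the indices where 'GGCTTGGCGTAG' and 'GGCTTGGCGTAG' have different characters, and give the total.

Differing positions: none. Hamming distance = 0.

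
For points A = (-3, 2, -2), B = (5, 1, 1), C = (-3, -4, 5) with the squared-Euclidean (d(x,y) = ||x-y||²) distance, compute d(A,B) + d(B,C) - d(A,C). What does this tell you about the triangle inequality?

d(A,B) = 8² + 1² + 3² = 74, d(B,C) = 8² + 5² + 4² = 105, d(A,C) = 0² + 6² + 7² = 85.
d(A,B) + d(B,C) - d(A,C) = 74 + 105 - 85 = 179 - 85 = 94. This is ≥ 0, so the triangle inequality holds for these points.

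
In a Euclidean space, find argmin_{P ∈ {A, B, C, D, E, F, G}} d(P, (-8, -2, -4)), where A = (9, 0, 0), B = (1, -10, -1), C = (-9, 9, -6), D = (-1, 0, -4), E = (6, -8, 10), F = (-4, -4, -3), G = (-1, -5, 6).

Distances: d(A) ≈ 17.5784, d(B) ≈ 12.4097, d(C) ≈ 11.225, d(D) ≈ 7.2801, d(E) ≈ 20.6882, d(F) ≈ 4.5826, d(G) ≈ 12.5698. Nearest: F = (-4, -4, -3) with distance 4.5826.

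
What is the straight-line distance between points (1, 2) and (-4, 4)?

√(Σ(x_i - y_i)²) = √((1 - (-4))² + (2 - 4)²)
= √(5² + (-2)²) = √(25 + 4) = √29 ≈ 5.3852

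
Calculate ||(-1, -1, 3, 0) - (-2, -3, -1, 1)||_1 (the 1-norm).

Σ|x_i - y_i| = |-1 - (-2)| + |-1 - (-3)| + |3 - (-1)| + |0 - 1| = 1 + 2 + 4 + 1 = 8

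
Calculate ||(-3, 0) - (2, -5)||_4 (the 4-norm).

(Σ|x_i - y_i|^4)^(1/4) = (|-3 - 2|^4 + |0 - (-5)|^4)^(1/4)
= (5^4 + 5^4)^(1/4) = (625 + 625)^(1/4) = (1250)^(1/4) ≈ 5.946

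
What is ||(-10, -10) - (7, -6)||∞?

max(|x_i - y_i|) = max(|-10 - 7|, |-10 - (-6)|) = max(17, 4) = 17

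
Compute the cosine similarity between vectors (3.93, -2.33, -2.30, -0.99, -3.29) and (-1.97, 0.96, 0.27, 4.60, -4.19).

With u = (3.93, -2.33, -2.30, -0.99, -3.29), v = (-1.97, 0.96, 0.27, 4.60, -4.19):
u·v = 3.93·(-1.97) + (-2.33)·0.96 + (-2.3)·0.27 + (-0.99)·4.6 + (-3.29)·(-4.19) = (-7.7421) + (-2.2368) + (-0.621) + (-4.554) + 13.7851 = -1.3688.
|u| = √(3.93² + (-2.33)² + (-2.3)² + (-0.99)² + (-3.29)²) = √(15.4449 + 5.4289 + 5.29 + 0.9801 + 10.8241) = √37.968, |v| = √((-1.97)² + 0.96² + 0.27² + 4.6² + (-4.19)²) = √(3.8809 + 0.9216 + 0.0729 + 21.16 + 17.5561) = √43.5915.
cos θ = (u·v)/(|u||v|) = -1.3688/(√37.968·√43.5915) ≈ -0.0336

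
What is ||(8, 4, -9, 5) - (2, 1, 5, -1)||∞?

max(|x_i - y_i|) = max(|8 - 2|, |4 - 1|, |-9 - 5|, |5 - (-1)|) = max(6, 3, 14, 6) = 14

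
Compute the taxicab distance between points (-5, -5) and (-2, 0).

Σ|x_i - y_i| = |-5 - (-2)| + |-5 - 0| = 3 + 5 = 8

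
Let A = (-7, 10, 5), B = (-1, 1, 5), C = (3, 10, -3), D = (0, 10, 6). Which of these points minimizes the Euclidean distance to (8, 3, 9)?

Distances: d(A) ≈ 17.0294, d(B) ≈ 10.0499, d(C) ≈ 14.7648, d(D) ≈ 11.0454. Nearest: B = (-1, 1, 5) with distance 10.0499.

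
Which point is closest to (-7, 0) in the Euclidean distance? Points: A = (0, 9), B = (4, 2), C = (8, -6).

Distances: d(A) ≈ 11.4018, d(B) ≈ 11.1803, d(C) ≈ 16.1555. Nearest: B = (4, 2) with distance 11.1803.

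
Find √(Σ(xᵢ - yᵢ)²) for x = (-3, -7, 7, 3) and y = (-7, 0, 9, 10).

√(Σ(x_i - y_i)²) = √((-3 - (-7))² + (-7 - 0)² + (7 - 9)² + (3 - 10)²)
= √(4² + (-7)² + (-2)² + (-7)²) = √(16 + 49 + 4 + 49) = √118 ≈ 10.8628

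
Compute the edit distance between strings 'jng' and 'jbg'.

Let D[i][j] be the edit distance between the first i characters of 'jng' and the first j characters of 'jbg', with D[i][0] = i, D[0][j] = j, and D[i][j] = D[i-1][j-1] if the characters match, else 1 + min(D[i-1][j], D[i][j-1], D[i-1][j-1]). Filling the table (rows: prefixes of 'jng', columns: prefixes of 'jbg'):
     ε  j  b  g
  ε  0  1  2  3
  j  1  0  1  2
  n  2  1  1  2
  g  3  2  2  1
The bottom-right entry gives D[3][3] = 1, so no sequence of fewer than 1 edit works. Backtracking through the table gives one optimal edit sequence (1 edit):
  jng → jbg (sub n→b @2)
Edit distance = 1.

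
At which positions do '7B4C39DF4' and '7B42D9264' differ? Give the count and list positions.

Differing positions: 4, 5, 7, 8. Hamming distance = 4.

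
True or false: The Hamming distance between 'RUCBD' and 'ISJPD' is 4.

Differing positions: 1, 2, 3, 4. Hamming distance = 4, so the claim is true.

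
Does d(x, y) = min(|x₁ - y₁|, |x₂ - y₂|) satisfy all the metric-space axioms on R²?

No. d fails identity of indiscernibles: take x = (2, 0) and y = (2, 8). Then d(x,y) = min(|2 - 2|, |0 - 8|) = min(0, 8) = 0, yet x ≠ y.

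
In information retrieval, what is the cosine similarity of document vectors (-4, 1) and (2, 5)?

With u = (-4, 1), v = (2, 5):
u·v = (-4)·2 + 1·5 = (-8) + 5 = -3.
|u| = √((-4)² + 1²) = √17, |v| = √(2² + 5²) = √29, so |u||v| = √(17·29) = √493.
cos θ = (u·v)/(|u||v|) = -3/√493 ≈ -0.1351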